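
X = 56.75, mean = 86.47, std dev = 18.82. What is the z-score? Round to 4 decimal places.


z = (X - mu) / sigma
X - mu = 56.75 - 86.47 = -29.72
z = -29.72 / 18.82 = -1486/941 ≈ -1.579171

-1.5792


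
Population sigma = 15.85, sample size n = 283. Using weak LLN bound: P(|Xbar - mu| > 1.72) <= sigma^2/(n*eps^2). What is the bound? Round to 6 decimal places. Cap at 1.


bound = min(1, sigma^2/(n*eps^2))
sigma^2 = 15.85^2 = 251.2225
n*eps^2 = 283 * 1.72^2 = 283 * 2.9584 = 837.2272
sigma^2/(n*eps^2) = 251.2225 / 837.2272 ≈ 0.30006490

0.300065


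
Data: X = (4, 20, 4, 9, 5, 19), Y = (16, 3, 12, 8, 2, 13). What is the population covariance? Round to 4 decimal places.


Cov = (1/n)*sum((xi-xbar)(yi-ybar))
n = 6, xbar = 61/6 ≈ 10.166667, ybar = 54/6 = 9
sum((xi-xbar)(yi-ybar)) = -48
Cov = -48 / 6 = -8

-8.0000


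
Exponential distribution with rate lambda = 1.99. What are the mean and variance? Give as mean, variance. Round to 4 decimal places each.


mean = 1/lam, var = 1/lam^2
mean = 1 / 1.99 = 100/199 ≈ 0.502513
lam^2 = 1.99^2 = 3.9601
var = 1 / 3.9601 ≈ 0.252519

0.5025, 0.2525


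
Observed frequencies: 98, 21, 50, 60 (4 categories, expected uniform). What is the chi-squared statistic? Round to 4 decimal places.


chi2 = sum((O-E)^2/E), E = total/4
total = 229, E = 229/4 = 57.25
(98 - 57.25)^2 / 57.25 = 1660.5625 / 57.25 = 26569/916 ≈ 29.005459
(21 - 57.25)^2 / 57.25 = 1314.0625 / 57.25 = 21025/916 ≈ 22.953057
(50 - 57.25)^2 / 57.25 = 52.5625 / 57.25 = 841/916 ≈ 0.918122
(60 - 57.25)^2 / 57.25 = 7.5625 / 57.25 = 121/916 ≈ 0.132096
chi2 = 12139/229 ≈ 53.008734

53.0087


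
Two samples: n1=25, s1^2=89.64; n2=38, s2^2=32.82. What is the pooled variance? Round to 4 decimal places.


sp^2 = ((n1-1)*s1^2 + (n2-1)*s2^2)/(n1+n2-2)
(n1-1)*s1^2 = 24 * 89.64 = 2151.36
(n2-1)*s2^2 = 37 * 32.82 = 1214.34
numerator = 2151.36 + 1214.34 = 3365.7
n1+n2-2 = 61
sp^2 = 3365.7 / 61 = 33657/610 ≈ 55.175410

55.1754


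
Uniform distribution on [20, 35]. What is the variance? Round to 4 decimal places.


Var = (b-a)^2 / 12
(b-a)^2 = (35 - 20)^2 = 225
Var = 225/12 = 18.75

18.7500


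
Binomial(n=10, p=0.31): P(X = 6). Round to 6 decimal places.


P = C(n,k) * p^k * (1-p)^(n-k)
C(10,6) = 210
p^k = 0.31^6 ≈ 0.0008875037
(1-p)^(n-k) = 0.69^4 ≈ 0.2266712
P = 210 * 0.0008875037 * 0.2266712 ≈ 0.042246

0.042246


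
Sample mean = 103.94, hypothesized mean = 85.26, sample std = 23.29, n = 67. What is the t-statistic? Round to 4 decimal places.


t = (xbar - mu0) / (s/sqrt(n))
xbar - mu0 = 103.94 - 85.26 = 18.68
sqrt(67) ≈ 8.18535277
s/sqrt(n) = 23.29 / 8.18535277 ≈ 2.84532636
t = 18.68 / 2.84532636 ≈ 6.565152

6.5652


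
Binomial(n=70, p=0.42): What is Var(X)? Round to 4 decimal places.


Var = n*p*(1-p) = 70 * 0.42 * 0.58 = 17.052

17.0520


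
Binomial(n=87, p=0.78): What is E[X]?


E[X] = n*p = 87 * 0.78 = 67.86

67.86


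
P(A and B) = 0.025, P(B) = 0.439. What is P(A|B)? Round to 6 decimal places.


P(A|B) = P(A and B) / P(B) = 0.025 / 0.439 = 25/439 ≈ 0.05694761

0.056948


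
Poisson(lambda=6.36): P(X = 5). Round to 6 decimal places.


P = e^(-lam) * lam^k / k!
e^(-6.36) ≈ 0.001729367
lam^k = 6.36^5 ≈ 10406.042091
k! = 5! = 120
P = 0.001729367 * 10406.042091 / 120 ≈ 0.149966

0.149966


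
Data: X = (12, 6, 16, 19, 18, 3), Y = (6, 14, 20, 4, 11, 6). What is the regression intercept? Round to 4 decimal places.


a = ybar - b*xbar, where b = sum((xi-xbar)(yi-ybar)) / sum((xi-xbar)^2)
n = 6, xbar = 74/6 = 37/3 ≈ 12.333333, ybar = 61/6 ≈ 10.166667
Sxy = sum((xi-xbar)(yi-ybar)) = 47/3 ≈ 15.666667
Sxx = sum((xi-xbar)^2) = 652/3 ≈ 217.333333
b = Sxy / Sxx = 47/652 ≈ 0.072086
a = 10.166667 - 0.072086 * 12.333333 = 6049/652 ≈ 9.277607

9.2776


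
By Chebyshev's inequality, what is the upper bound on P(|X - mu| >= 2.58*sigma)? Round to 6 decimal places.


P <= 1/k^2
k^2 = 2.58^2 = 6.6564
1/k^2 = 1 / 6.6564 ≈ 0.15023136

0.150231


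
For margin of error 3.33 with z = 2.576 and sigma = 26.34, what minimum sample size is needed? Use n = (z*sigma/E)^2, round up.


z*sigma/E = 2.576 * 26.34 / 3.33 ≈ 20.375928
(z*sigma/E)^2 ≈ 415.178439
round up: n = 416

416


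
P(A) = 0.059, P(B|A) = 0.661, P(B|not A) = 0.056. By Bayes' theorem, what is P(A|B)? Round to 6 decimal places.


P(A|B) = P(B|A)*P(A) / P(B), P(B) = P(B|A)*P(A) + P(B|not A)*P(not A)
P(B|A)*P(A) = 0.661 * 0.059 = 0.038999
P(B|not A)*P(not A) = 0.056 * 0.941 = 0.052696
P(B) = 0.038999 + 0.052696 = 0.091695
P(A|B) = 0.038999 / 0.091695 ≈ 0.42531218

0.425312


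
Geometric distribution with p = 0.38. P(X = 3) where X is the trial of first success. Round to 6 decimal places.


P = (1-p)^(k-1) * p
(1-p)^(k-1) = 0.62^2 = 0.3844
P = 0.3844 * 0.38 = 0.146072

0.146072


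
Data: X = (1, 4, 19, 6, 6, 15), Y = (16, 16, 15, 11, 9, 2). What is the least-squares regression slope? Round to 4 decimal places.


b = sum((xi-xbar)(yi-ybar)) / sum((xi-xbar)^2)
n = 6, xbar = 51/6 = 8.5, ybar = 69/6 = 11.5
Sxy = sum((xi-xbar)(yi-ybar)) = -71.5
Sxx = sum((xi-xbar)^2) = 241.5
b = Sxy / Sxx = -143/483 ≈ -0.296066

-0.2961


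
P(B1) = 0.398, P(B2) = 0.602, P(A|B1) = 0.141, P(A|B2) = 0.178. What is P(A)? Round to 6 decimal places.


P(A) = P(A|B1)*P(B1) + P(A|B2)*P(B2)
P(A|B1)*P(B1) = 0.141 * 0.398 = 0.056118
P(A|B2)*P(B2) = 0.178 * 0.602 = 0.107156
P(A) = 0.056118 + 0.107156 = 0.163274

0.163274


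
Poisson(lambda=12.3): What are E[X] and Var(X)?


E[X] = Var(X) = lambda = 12.3

12.3, 12.3


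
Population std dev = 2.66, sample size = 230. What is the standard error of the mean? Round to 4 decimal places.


SE = sigma / sqrt(n)
sqrt(230) ≈ 15.165751
SE = 2.66 / 15.165751 ≈ 0.175395

0.1754


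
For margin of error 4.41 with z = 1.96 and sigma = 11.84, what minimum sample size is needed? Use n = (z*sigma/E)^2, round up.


z*sigma/E = 1.96 * 11.84 / 4.41 = 1184/225 ≈ 5.262222
(z*sigma/E)^2 ≈ 27.690983
round up: n = 28

28


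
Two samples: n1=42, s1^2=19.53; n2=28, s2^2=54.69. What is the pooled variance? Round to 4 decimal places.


sp^2 = ((n1-1)*s1^2 + (n2-1)*s2^2)/(n1+n2-2)
(n1-1)*s1^2 = 41 * 19.53 = 800.73
(n2-1)*s2^2 = 27 * 54.69 = 1476.63
numerator = 800.73 + 1476.63 = 2277.36
n1+n2-2 = 68
sp^2 = 2277.36 / 68 = 28467/850 ≈ 33.490588

33.4906


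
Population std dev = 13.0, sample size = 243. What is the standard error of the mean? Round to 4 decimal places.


SE = sigma / sqrt(n)
sqrt(243) ≈ 15.588457
SE = 13.0 / 15.588457 ≈ 0.833950

0.8340


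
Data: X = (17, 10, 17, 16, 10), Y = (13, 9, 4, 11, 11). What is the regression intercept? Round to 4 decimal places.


a = ybar - b*xbar, where b = sum((xi-xbar)(yi-ybar)) / sum((xi-xbar)^2)
n = 5, xbar = 70/5 = 14, ybar = 48/5 = 9.6
Sxy = sum((xi-xbar)(yi-ybar)) = -7
Sxx = sum((xi-xbar)^2) = 54
b = Sxy / Sxx = -7/54 ≈ -0.129630
a = 9.6 - (-0.129630) * 14 = 1541/135 ≈ 11.414815

11.4148


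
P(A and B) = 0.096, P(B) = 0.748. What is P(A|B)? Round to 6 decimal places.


P(A|B) = P(A and B) / P(B) = 0.096 / 0.748 = 24/187 ≈ 0.12834225

0.128342


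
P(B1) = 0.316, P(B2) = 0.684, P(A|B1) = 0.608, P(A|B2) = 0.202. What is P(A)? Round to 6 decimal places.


P(A) = P(A|B1)*P(B1) + P(A|B2)*P(B2)
P(A|B1)*P(B1) = 0.608 * 0.316 = 0.192128
P(A|B2)*P(B2) = 0.202 * 0.684 = 0.138168
P(A) = 0.192128 + 0.138168 = 0.330296

0.330296


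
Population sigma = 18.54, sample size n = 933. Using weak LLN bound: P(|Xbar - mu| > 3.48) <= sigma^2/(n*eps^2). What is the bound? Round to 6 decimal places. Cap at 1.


bound = min(1, sigma^2/(n*eps^2))
sigma^2 = 18.54^2 = 343.7316
n*eps^2 = 933 * 3.48^2 = 933 * 12.1104 = 11299.0032
sigma^2/(n*eps^2) = 343.7316 / 11299.0032 ≈ 0.03042141

0.030421


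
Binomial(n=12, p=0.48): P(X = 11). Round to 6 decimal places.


P = C(n,k) * p^k * (1-p)^(n-k)
C(12,11) = 12
p^k = 0.48^11 ≈ 0.0003116403
(1-p)^(n-k) = 0.52^1 = 0.52
P = 12 * 0.0003116403 * 0.52 ≈ 0.001945

0.001945


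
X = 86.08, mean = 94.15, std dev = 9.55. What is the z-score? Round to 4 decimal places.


z = (X - mu) / sigma
X - mu = 86.08 - 94.15 = -8.07
z = -8.07 / 9.55 = -807/955 ≈ -0.845026

-0.8450


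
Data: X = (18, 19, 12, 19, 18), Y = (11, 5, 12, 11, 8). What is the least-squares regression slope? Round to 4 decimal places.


b = sum((xi-xbar)(yi-ybar)) / sum((xi-xbar)^2)
n = 5, xbar = 86/5 = 17.2, ybar = 47/5 = 9.4
Sxy = sum((xi-xbar)(yi-ybar)) = -18.4
Sxx = sum((xi-xbar)^2) = 34.8
b = Sxy / Sxx = -46/87 ≈ -0.528736

-0.5287


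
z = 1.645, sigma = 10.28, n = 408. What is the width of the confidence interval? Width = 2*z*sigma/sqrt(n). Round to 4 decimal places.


width = 2*z*sigma/sqrt(n)
2*z*sigma = 2 * 1.645 * 10.28 = 33.8212
sqrt(408) ≈ 20.199010
width = 33.8212 / 20.199010 ≈ 1.674399

1.6744


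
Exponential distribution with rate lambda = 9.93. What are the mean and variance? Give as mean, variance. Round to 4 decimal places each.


mean = 1/lam, var = 1/lam^2
mean = 1 / 9.93 = 100/993 ≈ 0.100705
lam^2 = 9.93^2 = 98.6049
var = 1 / 98.6049 ≈ 0.010141

0.1007, 0.0101


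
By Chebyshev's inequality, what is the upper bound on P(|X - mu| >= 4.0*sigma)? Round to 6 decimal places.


P <= 1/k^2
k^2 = 4.0^2 = 16
1/k^2 = 1 / 16 = 0.0625

0.062500


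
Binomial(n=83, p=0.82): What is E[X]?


E[X] = n*p = 83 * 0.82 = 68.06

68.06


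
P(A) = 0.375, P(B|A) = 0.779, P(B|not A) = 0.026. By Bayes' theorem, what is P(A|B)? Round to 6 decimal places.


P(A|B) = P(B|A)*P(A) / P(B), P(B) = P(B|A)*P(A) + P(B|not A)*P(not A)
P(B|A)*P(A) = 0.779 * 0.375 = 0.292125
P(B|not A)*P(not A) = 0.026 * 0.625 = 0.01625
P(B) = 0.292125 + 0.01625 = 0.308375
P(A|B) = 0.292125 / 0.308375 = 2337/2467 ≈ 0.94730442

0.947304


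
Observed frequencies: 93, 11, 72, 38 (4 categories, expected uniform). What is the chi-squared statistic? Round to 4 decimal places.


chi2 = sum((O-E)^2/E), E = total/4
total = 214, E = 214/4 = 53.5
(93 - 53.5)^2 / 53.5 = 1560.25 / 53.5 = 6241/214 ≈ 29.163551
(11 - 53.5)^2 / 53.5 = 1806.25 / 53.5 = 7225/214 ≈ 33.761682
(72 - 53.5)^2 / 53.5 = 342.25 / 53.5 = 1369/214 ≈ 6.397196
(38 - 53.5)^2 / 53.5 = 240.25 / 53.5 = 961/214 ≈ 4.490654
chi2 = 7898/107 ≈ 73.813084

73.8131


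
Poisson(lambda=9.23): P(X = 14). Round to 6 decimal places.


P = e^(-lam) * lam^k / k!
e^(-9.23) ≈ 0.00009805324
lam^k = 9.23^14 ≈ 32570454158919.406993
k! = 14! = 87178291200
P = 0.00009805324 * 32570454158919.406993 / 87178291200 ≈ 0.036633

0.036633


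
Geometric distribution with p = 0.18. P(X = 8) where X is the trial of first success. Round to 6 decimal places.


P = (1-p)^(k-1) * p
(1-p)^(k-1) = 0.82^7 ≈ 0.2492855
P = 0.2492855 * 0.18 ≈ 0.04487138

0.044871


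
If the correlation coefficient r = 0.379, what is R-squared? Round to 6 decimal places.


R^2 = r^2 = (0.379)^2 = 0.143641

0.143641


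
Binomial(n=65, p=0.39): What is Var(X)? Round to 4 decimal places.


Var = n*p*(1-p) = 65 * 0.39 * 0.61 = 15.4635

15.4635


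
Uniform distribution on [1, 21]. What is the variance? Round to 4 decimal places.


Var = (b-a)^2 / 12
(b-a)^2 = (21 - 1)^2 = 400
Var = 400/12 ≈ 33.333333

33.3333


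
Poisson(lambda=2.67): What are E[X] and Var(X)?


E[X] = Var(X) = lambda = 2.67

2.67, 2.67


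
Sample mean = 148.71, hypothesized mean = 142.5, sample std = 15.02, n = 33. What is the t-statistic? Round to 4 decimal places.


t = (xbar - mu0) / (s/sqrt(n))
xbar - mu0 = 148.71 - 142.5 = 6.21
sqrt(33) ≈ 5.74456265
s/sqrt(n) = 15.02 / 5.74456265 ≈ 2.61464639
t = 6.21 / 2.61464639 ≈ 2.375082

2.3751


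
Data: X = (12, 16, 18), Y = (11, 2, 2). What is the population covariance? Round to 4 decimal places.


Cov = (1/n)*sum((xi-xbar)(yi-ybar))
n = 3, xbar = 46/3 ≈ 15.333333, ybar = 15/3 = 5
sum((xi-xbar)(yi-ybar)) = -30
Cov = -30 / 3 = -10

-10.0000


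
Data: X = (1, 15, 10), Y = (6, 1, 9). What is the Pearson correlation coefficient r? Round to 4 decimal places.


r = sum((xi-xbar)(yi-ybar)) / sqrt(sum((xi-xbar)^2) * sum((yi-ybar)^2))
n = 3, xbar = 26/3 ≈ 8.666667, ybar = 16/3 ≈ 5.333333
Sxy = sum((xi-xbar)(yi-ybar)) = -83/3 ≈ -27.666667
Sxx = sum((xi-xbar)^2) = 302/3 ≈ 100.666667
Syy = sum((yi-ybar)^2) = 98/3 ≈ 32.666667
sqrt(Sxx*Syy) ≈ 57.344960
r = Sxy / sqrt(Sxx*Syy) = -27.666667 / 57.344960 ≈ -0.482460

-0.4825


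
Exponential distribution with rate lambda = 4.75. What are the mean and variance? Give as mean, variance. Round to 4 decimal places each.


mean = 1/lam, var = 1/lam^2
mean = 1 / 4.75 = 4/19 ≈ 0.210526
lam^2 = 4.75^2 = 22.5625
var = 1 / 22.5625 = 16/361 ≈ 0.044321

0.2105, 0.0443


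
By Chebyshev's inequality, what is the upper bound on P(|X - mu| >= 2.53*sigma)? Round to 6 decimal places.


P <= 1/k^2
k^2 = 2.53^2 = 6.4009
1/k^2 = 1 / 6.4009 ≈ 0.15622803

0.156228


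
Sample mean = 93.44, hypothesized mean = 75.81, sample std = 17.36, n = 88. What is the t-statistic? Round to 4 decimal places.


t = (xbar - mu0) / (s/sqrt(n))
xbar - mu0 = 93.44 - 75.81 = 17.63
sqrt(88) ≈ 9.38083152
s/sqrt(n) = 17.36 / 9.38083152 ≈ 1.85058222
t = 17.63 / 1.85058222 ≈ 9.526732

9.5267


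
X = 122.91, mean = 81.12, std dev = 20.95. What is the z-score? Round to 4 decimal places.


z = (X - mu) / sigma
X - mu = 122.91 - 81.12 = 41.79
z = 41.79 / 20.95 = 4179/2095 ≈ 1.994749

1.9947


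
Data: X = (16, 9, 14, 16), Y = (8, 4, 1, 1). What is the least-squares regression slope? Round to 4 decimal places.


b = sum((xi-xbar)(yi-ybar)) / sum((xi-xbar)^2)
n = 4, xbar = 55/4 = 13.75, ybar = 14/4 = 3.5
Sxy = sum((xi-xbar)(yi-ybar)) = 1.5
Sxx = sum((xi-xbar)^2) = 32.75
b = Sxy / Sxx = 6/131 ≈ 0.045802

0.0458


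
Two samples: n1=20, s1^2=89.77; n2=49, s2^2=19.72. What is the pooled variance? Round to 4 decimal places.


sp^2 = ((n1-1)*s1^2 + (n2-1)*s2^2)/(n1+n2-2)
(n1-1)*s1^2 = 19 * 89.77 = 1705.63
(n2-1)*s2^2 = 48 * 19.72 = 946.56
numerator = 1705.63 + 946.56 = 2652.19
n1+n2-2 = 67
sp^2 = 2652.19 / 67 = 265219/6700 ≈ 39.584925

39.5849


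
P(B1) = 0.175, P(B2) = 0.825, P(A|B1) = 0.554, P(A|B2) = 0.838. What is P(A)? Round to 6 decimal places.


P(A) = P(A|B1)*P(B1) + P(A|B2)*P(B2)
P(A|B1)*P(B1) = 0.554 * 0.175 = 0.09695
P(A|B2)*P(B2) = 0.838 * 0.825 = 0.69135
P(A) = 0.09695 + 0.69135 = 0.7883

0.788300


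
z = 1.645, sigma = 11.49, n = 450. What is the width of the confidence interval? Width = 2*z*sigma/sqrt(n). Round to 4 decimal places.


width = 2*z*sigma/sqrt(n)
2*z*sigma = 2 * 1.645 * 11.49 = 37.8021
sqrt(450) ≈ 21.213203
width = 37.8021 / 21.213203 ≈ 1.782008

1.7820


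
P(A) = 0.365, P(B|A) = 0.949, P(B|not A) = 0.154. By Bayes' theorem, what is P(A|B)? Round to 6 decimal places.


P(A|B) = P(B|A)*P(A) / P(B), P(B) = P(B|A)*P(A) + P(B|not A)*P(not A)
P(B|A)*P(A) = 0.949 * 0.365 = 0.346385
P(B|not A)*P(not A) = 0.154 * 0.635 = 0.09779
P(B) = 0.346385 + 0.09779 = 0.444175
P(A|B) = 0.346385 / 0.444175 ≈ 0.77983903

0.779839


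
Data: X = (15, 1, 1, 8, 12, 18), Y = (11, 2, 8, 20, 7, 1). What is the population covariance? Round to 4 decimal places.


Cov = (1/n)*sum((xi-xbar)(yi-ybar))
n = 6, xbar = 55/6 ≈ 9.166667, ybar = 49/6 ≈ 8.166667
sum((xi-xbar)(yi-ybar)) = -73/6 ≈ -12.166667
Cov = -12.166667 / 6 = -73/36 ≈ -2.027778

-2.0278


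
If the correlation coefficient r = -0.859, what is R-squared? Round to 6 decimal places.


R^2 = r^2 = (-0.859)^2 = 0.737881

0.737881


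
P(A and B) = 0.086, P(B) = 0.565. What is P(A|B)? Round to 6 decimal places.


P(A|B) = P(A and B) / P(B) = 0.086 / 0.565 = 86/565 ≈ 0.15221239

0.152212


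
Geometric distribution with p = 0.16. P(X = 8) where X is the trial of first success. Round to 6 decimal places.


P = (1-p)^(k-1) * p
(1-p)^(k-1) = 0.84^7 ≈ 0.2950903
P = 0.2950903 * 0.16 ≈ 0.04721446

0.047214


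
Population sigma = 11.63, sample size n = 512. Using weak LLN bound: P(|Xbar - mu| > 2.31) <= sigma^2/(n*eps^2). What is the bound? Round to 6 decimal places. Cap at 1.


bound = min(1, sigma^2/(n*eps^2))
sigma^2 = 11.63^2 = 135.2569
n*eps^2 = 512 * 2.31^2 = 512 * 5.3361 = 2732.0832
sigma^2/(n*eps^2) = 135.2569 / 2732.0832 ≈ 0.04950687

0.049507


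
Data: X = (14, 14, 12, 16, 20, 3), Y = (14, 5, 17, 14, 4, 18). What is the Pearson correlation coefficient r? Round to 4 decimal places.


r = sum((xi-xbar)(yi-ybar)) / sqrt(sum((xi-xbar)^2) * sum((yi-ybar)^2))
n = 6, xbar = 79/6 ≈ 13.166667, ybar = 72/6 = 12
Sxy = sum((xi-xbar)(yi-ybar)) = -120
Sxx = sum((xi-xbar)^2) = 965/6 ≈ 160.833333
Syy = sum((yi-ybar)^2) = 182
sqrt(Sxx*Syy) ≈ 171.089645
r = Sxy / sqrt(Sxx*Syy) = -120 / 171.089645 ≈ -0.701387

-0.7014


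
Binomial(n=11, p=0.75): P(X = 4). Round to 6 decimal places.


P = C(n,k) * p^k * (1-p)^(n-k)
C(11,4) = 330
p^k = 0.75^4 = 81/256 ≈ 0.3164063
(1-p)^(n-k) = 0.25^7 ≈ 0.00006103516
P = 330 * 0.3164063 * 0.00006103516 ≈ 0.006373

0.006373


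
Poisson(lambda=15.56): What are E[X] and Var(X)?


E[X] = Var(X) = lambda = 15.56

15.56, 15.56


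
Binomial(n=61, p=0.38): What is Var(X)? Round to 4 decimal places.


Var = n*p*(1-p) = 61 * 0.38 * 0.62 = 14.3716

14.3716


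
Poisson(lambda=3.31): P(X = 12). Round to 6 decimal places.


P = e^(-lam) * lam^k / k!
e^(-3.31) ≈ 0.03651617
lam^k = 3.31^12 ≈ 1729561.165382
k! = 12! = 479001600
P = 0.03651617 * 1729561.165382 / 479001600 ≈ 0.000132

0.000132


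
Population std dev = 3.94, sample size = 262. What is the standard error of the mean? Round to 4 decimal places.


SE = sigma / sqrt(n)
sqrt(262) ≈ 16.186414
SE = 3.94 / 16.186414 ≈ 0.243414

0.2434


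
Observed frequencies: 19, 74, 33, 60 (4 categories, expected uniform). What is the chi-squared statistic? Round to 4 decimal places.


chi2 = sum((O-E)^2/E), E = total/4
total = 186, E = 186/4 = 46.5
(19 - 46.5)^2 / 46.5 = 756.25 / 46.5 = 3025/186 ≈ 16.263441
(74 - 46.5)^2 / 46.5 = 756.25 / 46.5 = 3025/186 ≈ 16.263441
(33 - 46.5)^2 / 46.5 = 182.25 / 46.5 = 243/62 ≈ 3.919355
(60 - 46.5)^2 / 46.5 = 182.25 / 46.5 = 243/62 ≈ 3.919355
chi2 = 3754/93 ≈ 40.365591

40.3656


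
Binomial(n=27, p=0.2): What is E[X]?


E[X] = n*p = 27 * 0.2 = 5.4

5.4


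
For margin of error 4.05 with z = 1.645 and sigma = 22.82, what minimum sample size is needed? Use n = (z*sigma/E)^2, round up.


z*sigma/E = 1.645 * 22.82 / 4.05 ≈ 9.268864
(z*sigma/E)^2 ≈ 85.911844
round up: n = 86

86


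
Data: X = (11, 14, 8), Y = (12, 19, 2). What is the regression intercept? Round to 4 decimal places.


a = ybar - b*xbar, where b = sum((xi-xbar)(yi-ybar)) / sum((xi-xbar)^2)
n = 3, xbar = 33/3 = 11, ybar = 33/3 = 11
Sxy = sum((xi-xbar)(yi-ybar)) = 51
Sxx = sum((xi-xbar)^2) = 18
b = Sxy / Sxx = 17/6 ≈ 2.833333
a = 11 - 2.833333 * 11 = -121/6 ≈ -20.166667

-20.1667


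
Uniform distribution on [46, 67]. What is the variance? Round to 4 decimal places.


Var = (b-a)^2 / 12
(b-a)^2 = (67 - 46)^2 = 441
Var = 441/12 = 36.75

36.7500


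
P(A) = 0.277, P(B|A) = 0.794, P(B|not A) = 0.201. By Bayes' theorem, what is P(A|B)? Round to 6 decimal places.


P(A|B) = P(B|A)*P(A) / P(B), P(B) = P(B|A)*P(A) + P(B|not A)*P(not A)
P(B|A)*P(A) = 0.794 * 0.277 = 0.219938
P(B|not A)*P(not A) = 0.201 * 0.723 = 0.145323
P(B) = 0.219938 + 0.145323 = 0.365261
P(A|B) = 0.219938 / 0.365261 ≈ 0.60213929

0.602139


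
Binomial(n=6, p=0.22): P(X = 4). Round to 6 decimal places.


P = C(n,k) * p^k * (1-p)^(n-k)
C(6,4) = 15
p^k = 0.22^4 = 0.00234256
(1-p)^(n-k) = 0.78^2 = 0.6084
P = 15 * 0.00234256 * 0.6084 ≈ 0.021378

0.021378


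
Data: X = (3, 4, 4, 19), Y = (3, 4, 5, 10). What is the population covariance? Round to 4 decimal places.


Cov = (1/n)*sum((xi-xbar)(yi-ybar))
n = 4, xbar = 30/4 = 7.5, ybar = 22/4 = 5.5
sum((xi-xbar)(yi-ybar)) = 70
Cov = 70 / 4 = 17.5

17.5000


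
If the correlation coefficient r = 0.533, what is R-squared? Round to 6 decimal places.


R^2 = r^2 = (0.533)^2 = 0.284089

0.284089


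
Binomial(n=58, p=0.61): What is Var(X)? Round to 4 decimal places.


Var = n*p*(1-p) = 58 * 0.61 * 0.39 = 13.7982

13.7982


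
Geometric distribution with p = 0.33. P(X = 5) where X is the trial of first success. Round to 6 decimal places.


P = (1-p)^(k-1) * p
(1-p)^(k-1) = 0.67^4 ≈ 0.2015112
P = 0.2015112 * 0.33 ≈ 0.06649870

0.066499


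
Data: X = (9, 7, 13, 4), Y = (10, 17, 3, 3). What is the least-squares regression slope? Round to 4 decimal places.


b = sum((xi-xbar)(yi-ybar)) / sum((xi-xbar)^2)
n = 4, xbar = 33/4 = 8.25, ybar = 33/4 = 8.25
Sxy = sum((xi-xbar)(yi-ybar)) = -12.25
Sxx = sum((xi-xbar)^2) = 42.75
b = Sxy / Sxx = -49/171 ≈ -0.286550

-0.2865


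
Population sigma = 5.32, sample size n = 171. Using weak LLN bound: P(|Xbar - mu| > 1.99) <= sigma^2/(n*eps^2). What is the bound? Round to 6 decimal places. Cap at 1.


bound = min(1, sigma^2/(n*eps^2))
sigma^2 = 5.32^2 = 28.3024
n*eps^2 = 171 * 1.99^2 = 171 * 3.9601 = 677.1771
sigma^2/(n*eps^2) = 28.3024 / 677.1771 ≈ 0.04179468

0.041795


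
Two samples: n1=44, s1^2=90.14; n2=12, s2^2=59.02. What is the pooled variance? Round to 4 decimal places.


sp^2 = ((n1-1)*s1^2 + (n2-1)*s2^2)/(n1+n2-2)
(n1-1)*s1^2 = 43 * 90.14 = 3876.02
(n2-1)*s2^2 = 11 * 59.02 = 649.22
numerator = 3876.02 + 649.22 = 4525.24
n1+n2-2 = 54
sp^2 = 4525.24 / 54 = 113131/1350 ≈ 83.800741

83.8007


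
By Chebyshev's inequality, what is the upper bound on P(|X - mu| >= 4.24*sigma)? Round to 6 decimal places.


P <= 1/k^2
k^2 = 4.24^2 = 17.9776
1/k^2 = 1 / 17.9776 ≈ 0.05562478

0.055625


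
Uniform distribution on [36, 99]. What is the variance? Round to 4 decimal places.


Var = (b-a)^2 / 12
(b-a)^2 = (99 - 36)^2 = 3969
Var = 3969/12 = 330.75

330.7500


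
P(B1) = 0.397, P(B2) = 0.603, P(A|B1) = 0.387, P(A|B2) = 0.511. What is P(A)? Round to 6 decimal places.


P(A) = P(A|B1)*P(B1) + P(A|B2)*P(B2)
P(A|B1)*P(B1) = 0.387 * 0.397 = 0.153639
P(A|B2)*P(B2) = 0.511 * 0.603 = 0.308133
P(A) = 0.153639 + 0.308133 = 0.461772

0.461772


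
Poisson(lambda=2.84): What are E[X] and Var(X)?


E[X] = Var(X) = lambda = 2.84

2.84, 2.84


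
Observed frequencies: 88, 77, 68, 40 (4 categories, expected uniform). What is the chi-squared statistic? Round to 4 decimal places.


chi2 = sum((O-E)^2/E), E = total/4
total = 273, E = 273/4 = 68.25
(88 - 68.25)^2 / 68.25 = 390.0625 / 68.25 = 6241/1092 ≈ 5.715201
(77 - 68.25)^2 / 68.25 = 76.5625 / 68.25 = 175/156 ≈ 1.121795
(68 - 68.25)^2 / 68.25 = 0.0625 / 68.25 = 1/1092 ≈ 0.000916
(40 - 68.25)^2 / 68.25 = 798.0625 / 68.25 = 12769/1092 ≈ 11.693223
chi2 = 5059/273 ≈ 18.531136

18.5311


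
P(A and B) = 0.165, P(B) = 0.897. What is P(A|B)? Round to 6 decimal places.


P(A|B) = P(A and B) / P(B) = 0.165 / 0.897 = 55/299 ≈ 0.18394649

0.183946


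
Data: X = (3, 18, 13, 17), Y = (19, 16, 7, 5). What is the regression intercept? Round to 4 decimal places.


a = ybar - b*xbar, where b = sum((xi-xbar)(yi-ybar)) / sum((xi-xbar)^2)
n = 4, xbar = 51/4 = 12.75, ybar = 47/4 = 11.75
Sxy = sum((xi-xbar)(yi-ybar)) = -78.25
Sxx = sum((xi-xbar)^2) = 140.75
b = Sxy / Sxx = -313/563 ≈ -0.555950
a = 11.75 - (-0.555950) * 12.75 = 10606/563 ≈ 18.838366

18.8384


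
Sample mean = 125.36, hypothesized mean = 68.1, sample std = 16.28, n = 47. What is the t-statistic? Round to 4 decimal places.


t = (xbar - mu0) / (s/sqrt(n))
xbar - mu0 = 125.36 - 68.1 = 57.26
sqrt(47) ≈ 6.85565460
s/sqrt(n) = 16.28 / 6.85565460 ≈ 2.37468206
t = 57.26 / 2.37468206 ≈ 24.112702

24.1127


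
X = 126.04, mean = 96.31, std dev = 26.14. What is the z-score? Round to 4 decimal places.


z = (X - mu) / sigma
X - mu = 126.04 - 96.31 = 29.73
z = 29.73 / 26.14 = 2973/2614 ≈ 1.137337

1.1373


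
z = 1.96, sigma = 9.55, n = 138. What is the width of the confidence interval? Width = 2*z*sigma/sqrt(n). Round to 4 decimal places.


width = 2*z*sigma/sqrt(n)
2*z*sigma = 2 * 1.96 * 9.55 = 37.436
sqrt(138) ≈ 11.747340
width = 37.436 / 11.747340 ≈ 3.186764

3.1868


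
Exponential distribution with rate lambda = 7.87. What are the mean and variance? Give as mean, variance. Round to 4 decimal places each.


mean = 1/lam, var = 1/lam^2
mean = 1 / 7.87 = 100/787 ≈ 0.127065
lam^2 = 7.87^2 = 61.9369
var = 1 / 61.9369 ≈ 0.016145

0.1271, 0.0161


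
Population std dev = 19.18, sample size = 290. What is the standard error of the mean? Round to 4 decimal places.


SE = sigma / sqrt(n)
sqrt(290) ≈ 17.029386
SE = 19.18 / 17.029386 ≈ 1.126288

1.1263


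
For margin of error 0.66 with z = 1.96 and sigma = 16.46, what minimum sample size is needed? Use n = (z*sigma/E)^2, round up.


z*sigma/E = 1.96 * 16.46 / 0.66 = 40327/825 ≈ 48.881212
(z*sigma/E)^2 ≈ 2389.372898
round up: n = 2390

2390


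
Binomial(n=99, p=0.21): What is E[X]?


E[X] = n*p = 99 * 0.21 = 20.79

20.79


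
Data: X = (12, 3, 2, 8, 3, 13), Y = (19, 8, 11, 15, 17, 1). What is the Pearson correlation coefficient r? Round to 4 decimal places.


r = sum((xi-xbar)(yi-ybar)) / sqrt(sum((xi-xbar)^2) * sum((yi-ybar)^2))
n = 6, xbar = 41/6 ≈ 6.833333, ybar = 71/6 ≈ 11.833333
Sxy = sum((xi-xbar)(yi-ybar)) = -163/6 ≈ -27.166667
Sxx = sum((xi-xbar)^2) = 713/6 ≈ 118.833333
Syy = sum((yi-ybar)^2) = 1325/6 ≈ 220.833333
sqrt(Sxx*Syy) ≈ 161.994942
r = Sxy / sqrt(Sxx*Syy) = -27.166667 / 161.994942 ≈ -0.167701

-0.1677


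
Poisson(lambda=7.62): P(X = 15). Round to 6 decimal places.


P = e^(-lam) * lam^k / k!
e^(-7.62) ≈ 0.0004905418
lam^k = 7.62^15 ≈ 16956045375323.640150
k! = 15! = 1307674368000
P = 0.0004905418 * 16956045375323.640150 / 1307674368000 ≈ 0.006361

0.006361


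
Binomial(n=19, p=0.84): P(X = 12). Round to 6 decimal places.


P = C(n,k) * p^k * (1-p)^(n-k)
C(19,12) = 50388
p^k = 0.84^12 ≈ 0.1234103
(1-p)^(n-k) = 0.16^7 ≈ 0.000002684355
P = 50388 * 0.1234103 * 0.000002684355 ≈ 0.016692

0.016692


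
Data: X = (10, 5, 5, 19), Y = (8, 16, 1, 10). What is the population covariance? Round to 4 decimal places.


Cov = (1/n)*sum((xi-xbar)(yi-ybar))
n = 4, xbar = 39/4 = 9.75, ybar = 35/4 = 8.75
sum((xi-xbar)(yi-ybar)) = 13.75
Cov = 13.75 / 4 = 3.4375

3.4375


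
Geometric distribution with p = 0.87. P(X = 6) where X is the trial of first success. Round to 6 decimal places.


P = (1-p)^(k-1) * p
(1-p)^(k-1) = 0.13^5 = 0.0000371293
P = 0.0000371293 * 0.87 ≈ 0.00003230249

0.000032


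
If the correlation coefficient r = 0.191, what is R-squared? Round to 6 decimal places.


R^2 = r^2 = (0.191)^2 = 0.036481

0.036481


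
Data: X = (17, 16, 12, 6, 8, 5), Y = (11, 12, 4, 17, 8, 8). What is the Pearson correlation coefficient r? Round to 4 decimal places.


r = sum((xi-xbar)(yi-ybar)) / sqrt(sum((xi-xbar)^2) * sum((yi-ybar)^2))
n = 6, xbar = 64/6 = 32/3 ≈ 10.666667, ybar = 60/6 = 10
Sxy = sum((xi-xbar)(yi-ybar)) = -7
Sxx = sum((xi-xbar)^2) = 394/3 ≈ 131.333333
Syy = sum((yi-ybar)^2) = 98
sqrt(Sxx*Syy) ≈ 113.448961
r = Sxy / sqrt(Sxx*Syy) = -7 / 113.448961 ≈ -0.061702

-0.0617


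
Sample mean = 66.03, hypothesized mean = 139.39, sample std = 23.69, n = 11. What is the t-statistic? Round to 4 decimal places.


t = (xbar - mu0) / (s/sqrt(n))
xbar - mu0 = 66.03 - 139.39 = -73.36
sqrt(11) ≈ 3.31662479
s/sqrt(n) = 23.69 / 3.31662479 ≈ 7.14280375
t = -73.36 / 7.14280375 ≈ -10.270477

-10.2705


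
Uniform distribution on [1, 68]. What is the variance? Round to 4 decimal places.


Var = (b-a)^2 / 12
(b-a)^2 = (68 - 1)^2 = 4489
Var = 4489/12 ≈ 374.083333

374.0833


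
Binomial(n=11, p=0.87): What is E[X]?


E[X] = n*p = 11 * 0.87 = 9.57

9.57


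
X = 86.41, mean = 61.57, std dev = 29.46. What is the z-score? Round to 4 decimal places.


z = (X - mu) / sigma
X - mu = 86.41 - 61.57 = 24.84
z = 24.84 / 29.46 = 414/491 ≈ 0.843177

0.8432


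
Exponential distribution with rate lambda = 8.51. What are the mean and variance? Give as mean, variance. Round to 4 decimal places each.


mean = 1/lam, var = 1/lam^2
mean = 1 / 8.51 = 100/851 ≈ 0.117509
lam^2 = 8.51^2 = 72.4201
var = 1 / 72.4201 ≈ 0.013808

0.1175, 0.0138


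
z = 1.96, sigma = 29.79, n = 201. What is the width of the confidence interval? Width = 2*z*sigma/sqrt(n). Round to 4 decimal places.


width = 2*z*sigma/sqrt(n)
2*z*sigma = 2 * 1.96 * 29.79 = 116.7768
sqrt(201) ≈ 14.177447
width = 116.7768 / 14.177447 ≈ 8.236800

8.2368


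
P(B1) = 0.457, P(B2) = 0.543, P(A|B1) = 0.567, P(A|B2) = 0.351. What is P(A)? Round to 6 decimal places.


P(A) = P(A|B1)*P(B1) + P(A|B2)*P(B2)
P(A|B1)*P(B1) = 0.567 * 0.457 = 0.259119
P(A|B2)*P(B2) = 0.351 * 0.543 = 0.190593
P(A) = 0.259119 + 0.190593 = 0.449712

0.449712


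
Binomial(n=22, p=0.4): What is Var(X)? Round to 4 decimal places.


Var = n*p*(1-p) = 22 * 0.4 * 0.6 = 5.28

5.2800


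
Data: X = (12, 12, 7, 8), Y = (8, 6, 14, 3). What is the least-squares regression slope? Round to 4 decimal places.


b = sum((xi-xbar)(yi-ybar)) / sum((xi-xbar)^2)
n = 4, xbar = 39/4 = 9.75, ybar = 31/4 = 7.75
Sxy = sum((xi-xbar)(yi-ybar)) = -12.25
Sxx = sum((xi-xbar)^2) = 20.75
b = Sxy / Sxx = -49/83 ≈ -0.590361

-0.5904


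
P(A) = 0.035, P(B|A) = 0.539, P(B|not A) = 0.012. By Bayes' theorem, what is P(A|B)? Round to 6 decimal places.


P(A|B) = P(B|A)*P(A) / P(B), P(B) = P(B|A)*P(A) + P(B|not A)*P(not A)
P(B|A)*P(A) = 0.539 * 0.035 = 0.018865
P(B|not A)*P(not A) = 0.012 * 0.965 = 0.01158
P(B) = 0.018865 + 0.01158 = 0.030445
P(A|B) = 0.018865 / 0.030445 = 3773/6089 ≈ 0.61964198

0.619642


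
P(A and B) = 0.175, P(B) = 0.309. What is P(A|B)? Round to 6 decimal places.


P(A|B) = P(A and B) / P(B) = 0.175 / 0.309 = 175/309 ≈ 0.56634304

0.566343


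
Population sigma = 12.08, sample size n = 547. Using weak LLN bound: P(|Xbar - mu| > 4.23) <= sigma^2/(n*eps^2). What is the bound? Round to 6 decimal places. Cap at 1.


bound = min(1, sigma^2/(n*eps^2))
sigma^2 = 12.08^2 = 145.9264
n*eps^2 = 547 * 4.23^2 = 547 * 17.8929 = 9787.4163
sigma^2/(n*eps^2) = 145.9264 / 9787.4163 ≈ 0.01490959

0.014910


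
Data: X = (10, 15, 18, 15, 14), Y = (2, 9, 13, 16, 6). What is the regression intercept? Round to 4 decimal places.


a = ybar - b*xbar, where b = sum((xi-xbar)(yi-ybar)) / sum((xi-xbar)^2)
n = 5, xbar = 72/5 = 14.4, ybar = 46/5 = 9.2
Sxy = sum((xi-xbar)(yi-ybar)) = 50.6
Sxx = sum((xi-xbar)^2) = 33.2
b = Sxy / Sxx = 253/166 ≈ 1.524096
a = 9.2 - 1.524096 * 14.4 = -1058/83 ≈ -12.746988

-12.7470


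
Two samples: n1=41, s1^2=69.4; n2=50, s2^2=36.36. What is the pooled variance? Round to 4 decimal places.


sp^2 = ((n1-1)*s1^2 + (n2-1)*s2^2)/(n1+n2-2)
(n1-1)*s1^2 = 40 * 69.4 = 2776
(n2-1)*s2^2 = 49 * 36.36 = 1781.64
numerator = 2776 + 1781.64 = 4557.64
n1+n2-2 = 89
sp^2 = 4557.64 / 89 = 113941/2225 ≈ 51.209438

51.2094


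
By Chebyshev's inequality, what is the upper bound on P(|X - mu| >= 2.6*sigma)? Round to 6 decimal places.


P <= 1/k^2
k^2 = 2.6^2 = 6.76
1/k^2 = 1 / 6.76 = 25/169 ≈ 0.14792899

0.147929


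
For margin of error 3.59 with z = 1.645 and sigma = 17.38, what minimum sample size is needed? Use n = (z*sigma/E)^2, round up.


z*sigma/E = 1.645 * 17.38 / 3.59 ≈ 7.963816
(z*sigma/E)^2 ≈ 63.422368
round up: n = 64

64


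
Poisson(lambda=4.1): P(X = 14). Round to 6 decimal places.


P = e^(-lam) * lam^k / k!
e^(-4.1) ≈ 0.01657268
lam^k = 4.1^14 ≈ 379292271.949156
k! = 14! = 87178291200
P = 0.01657268 * 379292271.949156 / 87178291200 ≈ 0.000072

0.000072


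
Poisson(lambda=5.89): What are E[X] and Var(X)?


E[X] = Var(X) = lambda = 5.89

5.89, 5.89


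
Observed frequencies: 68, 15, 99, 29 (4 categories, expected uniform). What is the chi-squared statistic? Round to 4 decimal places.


chi2 = sum((O-E)^2/E), E = total/4
total = 211, E = 211/4 = 52.75
(68 - 52.75)^2 / 52.75 = 232.5625 / 52.75 = 3721/844 ≈ 4.408768
(15 - 52.75)^2 / 52.75 = 1425.0625 / 52.75 = 22801/844 ≈ 27.015403
(99 - 52.75)^2 / 52.75 = 2139.0625 / 52.75 = 34225/844 ≈ 40.550948
(29 - 52.75)^2 / 52.75 = 564.0625 / 52.75 = 9025/844 ≈ 10.693128
chi2 = 17443/211 ≈ 82.668246

82.6682


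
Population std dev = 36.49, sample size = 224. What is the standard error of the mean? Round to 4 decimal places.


SE = sigma / sqrt(n)
sqrt(224) ≈ 14.966630
SE = 36.49 / 14.966630 ≈ 2.438091

2.4381


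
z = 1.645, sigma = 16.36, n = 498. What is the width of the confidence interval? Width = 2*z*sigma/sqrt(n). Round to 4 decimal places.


width = 2*z*sigma/sqrt(n)
2*z*sigma = 2 * 1.645 * 16.36 = 53.8244
sqrt(498) ≈ 22.315914
width = 53.8244 / 22.315914 ≈ 2.411929

2.4119


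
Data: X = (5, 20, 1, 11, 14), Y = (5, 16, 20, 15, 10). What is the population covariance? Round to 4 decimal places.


Cov = (1/n)*sum((xi-xbar)(yi-ybar))
n = 5, xbar = 51/5 = 10.2, ybar = 66/5 = 13.2
sum((xi-xbar)(yi-ybar)) = -3.2
Cov = -3.2 / 5 = -0.64

-0.6400


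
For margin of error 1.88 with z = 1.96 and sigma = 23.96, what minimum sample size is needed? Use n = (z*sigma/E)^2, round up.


z*sigma/E = 1.96 * 23.96 / 1.88 = 29351/1175 ≈ 24.979574
(z*sigma/E)^2 ≈ 623.979141
round up: n = 624

624


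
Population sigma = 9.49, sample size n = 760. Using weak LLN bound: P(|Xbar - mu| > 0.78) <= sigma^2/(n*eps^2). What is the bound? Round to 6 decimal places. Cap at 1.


bound = min(1, sigma^2/(n*eps^2))
sigma^2 = 9.49^2 = 90.0601
n*eps^2 = 760 * 0.78^2 = 760 * 0.6084 = 462.384
sigma^2/(n*eps^2) = 90.0601 / 462.384 ≈ 0.19477339

0.194773


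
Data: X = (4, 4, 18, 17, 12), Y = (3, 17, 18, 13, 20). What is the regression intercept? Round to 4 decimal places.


a = ybar - b*xbar, where b = sum((xi-xbar)(yi-ybar)) / sum((xi-xbar)^2)
n = 5, xbar = 55/5 = 11, ybar = 71/5 = 14.2
Sxy = sum((xi-xbar)(yi-ybar)) = 84
Sxx = sum((xi-xbar)^2) = 184
b = Sxy / Sxx = 21/46 ≈ 0.456522
a = 14.2 - 0.456522 * 11 = 2111/230 ≈ 9.178261

9.1783


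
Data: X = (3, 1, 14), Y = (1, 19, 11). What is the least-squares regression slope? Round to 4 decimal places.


b = sum((xi-xbar)(yi-ybar)) / sum((xi-xbar)^2)
n = 3, xbar = 18/3 = 6, ybar = 31/3 ≈ 10.333333
Sxy = sum((xi-xbar)(yi-ybar)) = -10
Sxx = sum((xi-xbar)^2) = 98
b = Sxy / Sxx = -5/49 ≈ -0.102041

-0.1020


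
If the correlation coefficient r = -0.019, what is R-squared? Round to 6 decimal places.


R^2 = r^2 = (-0.019)^2 = 0.000361

0.000361


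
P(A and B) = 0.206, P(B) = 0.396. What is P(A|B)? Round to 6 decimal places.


P(A|B) = P(A and B) / P(B) = 0.206 / 0.396 = 103/198 ≈ 0.52020202

0.520202


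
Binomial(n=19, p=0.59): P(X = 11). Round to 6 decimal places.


P = C(n,k) * p^k * (1-p)^(n-k)
C(19,11) = 75582
p^k = 0.59^11 ≈ 0.003015589
(1-p)^(n-k) = 0.41^8 ≈ 0.0007984925
P = 75582 * 0.003015589 * 0.0007984925 ≈ 0.181996

0.181996


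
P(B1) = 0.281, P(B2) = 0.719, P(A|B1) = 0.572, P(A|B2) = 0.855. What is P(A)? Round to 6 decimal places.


P(A) = P(A|B1)*P(B1) + P(A|B2)*P(B2)
P(A|B1)*P(B1) = 0.572 * 0.281 = 0.160732
P(A|B2)*P(B2) = 0.855 * 0.719 = 0.614745
P(A) = 0.160732 + 0.614745 = 0.775477

0.775477


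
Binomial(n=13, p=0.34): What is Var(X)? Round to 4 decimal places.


Var = n*p*(1-p) = 13 * 0.34 * 0.66 = 2.9172

2.9172


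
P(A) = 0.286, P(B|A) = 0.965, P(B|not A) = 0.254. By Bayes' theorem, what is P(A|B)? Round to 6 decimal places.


P(A|B) = P(B|A)*P(A) / P(B), P(B) = P(B|A)*P(A) + P(B|not A)*P(not A)
P(B|A)*P(A) = 0.965 * 0.286 = 0.27599
P(B|not A)*P(not A) = 0.254 * 0.714 = 0.181356
P(B) = 0.27599 + 0.181356 = 0.457346
P(A|B) = 0.27599 / 0.457346 ≈ 0.60345996

0.603460


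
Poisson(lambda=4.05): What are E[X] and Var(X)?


E[X] = Var(X) = lambda = 4.05

4.05, 4.05


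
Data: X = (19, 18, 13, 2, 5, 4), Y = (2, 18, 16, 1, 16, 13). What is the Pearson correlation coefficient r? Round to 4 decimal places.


r = sum((xi-xbar)(yi-ybar)) / sqrt(sum((xi-xbar)^2) * sum((yi-ybar)^2))
n = 6, xbar = 61/6 ≈ 10.166667, ybar = 66/6 = 11
Sxy = sum((xi-xbar)(yi-ybar)) = 33
Sxx = sum((xi-xbar)^2) = 1673/6 ≈ 278.833333
Syy = sum((yi-ybar)^2) = 284
sqrt(Sxx*Syy) ≈ 281.404809
r = Sxy / sqrt(Sxx*Syy) = 33 / 281.404809 ≈ 0.117269

0.1173


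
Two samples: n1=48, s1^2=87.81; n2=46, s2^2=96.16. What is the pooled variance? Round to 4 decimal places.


sp^2 = ((n1-1)*s1^2 + (n2-1)*s2^2)/(n1+n2-2)
(n1-1)*s1^2 = 47 * 87.81 = 4127.07
(n2-1)*s2^2 = 45 * 96.16 = 4327.2
numerator = 4127.07 + 4327.2 = 8454.27
n1+n2-2 = 92
sp^2 = 8454.27 / 92 = 845427/9200 ≈ 91.894239

91.8942


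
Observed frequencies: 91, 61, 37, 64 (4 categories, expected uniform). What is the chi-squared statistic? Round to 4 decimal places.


chi2 = sum((O-E)^2/E), E = total/4
total = 253, E = 253/4 = 63.25
(91 - 63.25)^2 / 63.25 = 770.0625 / 63.25 = 12321/1012 ≈ 12.174901
(61 - 63.25)^2 / 63.25 = 5.0625 / 63.25 = 81/1012 ≈ 0.080040
(37 - 63.25)^2 / 63.25 = 689.0625 / 63.25 = 11025/1012 ≈ 10.894269
(64 - 63.25)^2 / 63.25 = 0.5625 / 63.25 = 9/1012 ≈ 0.008893
chi2 = 5859/253 ≈ 23.158103

23.1581


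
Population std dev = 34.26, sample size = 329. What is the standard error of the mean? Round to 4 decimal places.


SE = sigma / sqrt(n)
sqrt(329) ≈ 18.138357
SE = 34.26 / 18.138357 ≈ 1.888815

1.8888


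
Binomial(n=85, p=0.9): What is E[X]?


E[X] = n*p = 85 * 0.9 = 76.5

76.5


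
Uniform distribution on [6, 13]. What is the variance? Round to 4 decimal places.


Var = (b-a)^2 / 12
(b-a)^2 = (13 - 6)^2 = 49
Var = 49/12 ≈ 4.083333

4.0833


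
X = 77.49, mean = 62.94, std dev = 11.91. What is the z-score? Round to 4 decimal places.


z = (X - mu) / sigma
X - mu = 77.49 - 62.94 = 14.55
z = 14.55 / 11.91 = 485/397 ≈ 1.221662

1.2217


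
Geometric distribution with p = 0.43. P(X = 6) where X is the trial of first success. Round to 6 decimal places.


P = (1-p)^(k-1) * p
(1-p)^(k-1) = 0.57^5 ≈ 0.06016921
P = 0.06016921 * 0.43 ≈ 0.02587276

0.025873


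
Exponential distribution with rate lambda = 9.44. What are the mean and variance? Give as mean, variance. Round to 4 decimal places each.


mean = 1/lam, var = 1/lam^2
mean = 1 / 9.44 = 25/236 ≈ 0.105932
lam^2 = 9.44^2 = 89.1136
var = 1 / 89.1136 ≈ 0.011222

0.1059, 0.0112


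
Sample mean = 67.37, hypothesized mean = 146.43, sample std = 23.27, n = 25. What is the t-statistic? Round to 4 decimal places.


t = (xbar - mu0) / (s/sqrt(n))
xbar - mu0 = 67.37 - 146.43 = -79.06
sqrt(25) = 5
s/sqrt(n) = 23.27 / 5 = 4.654
t = -79.06 / 4.654 = -39530/2327 ≈ -16.987538

-16.9875


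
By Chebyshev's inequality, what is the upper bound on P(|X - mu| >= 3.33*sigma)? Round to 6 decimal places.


P <= 1/k^2
k^2 = 3.33^2 = 11.0889
1/k^2 = 1 / 11.0889 ≈ 0.09018027

0.090180


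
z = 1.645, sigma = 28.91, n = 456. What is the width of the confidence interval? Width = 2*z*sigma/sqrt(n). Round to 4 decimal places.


width = 2*z*sigma/sqrt(n)
2*z*sigma = 2 * 1.645 * 28.91 = 95.1139
sqrt(456) ≈ 21.354157
width = 95.1139 / 21.354157 ≈ 4.454116

4.4541


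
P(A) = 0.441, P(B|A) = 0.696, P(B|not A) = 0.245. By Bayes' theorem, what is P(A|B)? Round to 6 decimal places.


P(A|B) = P(B|A)*P(A) / P(B), P(B) = P(B|A)*P(A) + P(B|not A)*P(not A)
P(B|A)*P(A) = 0.696 * 0.441 = 0.306936
P(B|not A)*P(not A) = 0.245 * 0.559 = 0.136955
P(B) = 0.306936 + 0.136955 = 0.443891
P(A|B) = 0.306936 / 0.443891 = 6264/9059 ≈ 0.69146705

0.691467


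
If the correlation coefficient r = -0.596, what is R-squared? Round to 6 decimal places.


R^2 = r^2 = (-0.596)^2 = 0.355216

0.355216


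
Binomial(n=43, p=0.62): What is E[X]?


E[X] = n*p = 43 * 0.62 = 26.66

26.66


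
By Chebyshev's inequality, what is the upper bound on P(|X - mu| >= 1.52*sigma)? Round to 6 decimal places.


P <= 1/k^2
k^2 = 1.52^2 = 2.3104
1/k^2 = 1 / 2.3104 = 625/1444 ≈ 0.43282548

0.432825
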